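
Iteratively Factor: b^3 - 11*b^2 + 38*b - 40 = (b - 5)*(b^2 - 6*b + 8) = (b - 5)*(b - 2)*(b - 4)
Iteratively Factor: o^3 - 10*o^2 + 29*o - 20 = (o - 5)*(o^2 - 5*o + 4) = (o - 5)*(o - 4)*(o - 1)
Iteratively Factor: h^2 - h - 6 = (h - 3)*(h + 2)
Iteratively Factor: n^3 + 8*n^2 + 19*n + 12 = (n + 4)*(n^2 + 4*n + 3) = (n + 1)*(n + 4)*(n + 3)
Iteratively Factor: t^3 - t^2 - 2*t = (t)*(t^2 - t - 2) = t*(t - 2)*(t + 1)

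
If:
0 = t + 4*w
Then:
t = -4*w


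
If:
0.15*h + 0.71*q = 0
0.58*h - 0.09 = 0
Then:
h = 0.16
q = -0.03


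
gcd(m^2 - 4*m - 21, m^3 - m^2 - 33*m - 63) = m^2 - 4*m - 21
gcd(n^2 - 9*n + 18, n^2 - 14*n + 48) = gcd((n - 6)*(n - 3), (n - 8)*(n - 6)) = n - 6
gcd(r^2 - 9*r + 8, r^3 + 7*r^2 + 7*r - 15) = r - 1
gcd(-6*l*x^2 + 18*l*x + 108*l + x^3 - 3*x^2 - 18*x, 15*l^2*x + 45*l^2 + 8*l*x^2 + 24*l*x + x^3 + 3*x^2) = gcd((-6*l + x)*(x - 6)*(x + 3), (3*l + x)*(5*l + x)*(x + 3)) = x + 3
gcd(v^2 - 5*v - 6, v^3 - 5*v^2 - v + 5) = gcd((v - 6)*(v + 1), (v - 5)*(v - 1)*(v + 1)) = v + 1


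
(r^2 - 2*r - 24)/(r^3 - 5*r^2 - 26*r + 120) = (r + 4)/(r^2 + r - 20)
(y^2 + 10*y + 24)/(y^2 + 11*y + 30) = (y + 4)/(y + 5)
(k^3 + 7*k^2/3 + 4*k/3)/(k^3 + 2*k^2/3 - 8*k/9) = 3*(k + 1)/(3*k - 2)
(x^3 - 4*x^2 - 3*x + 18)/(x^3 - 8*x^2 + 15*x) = (x^2 - x - 6)/(x*(x - 5))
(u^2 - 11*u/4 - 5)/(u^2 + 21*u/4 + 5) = (u - 4)/(u + 4)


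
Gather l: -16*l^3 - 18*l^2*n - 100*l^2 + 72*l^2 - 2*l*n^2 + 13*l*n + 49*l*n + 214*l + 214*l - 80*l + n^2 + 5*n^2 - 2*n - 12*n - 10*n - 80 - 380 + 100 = -16*l^3 + l^2*(-18*n - 28) + l*(-2*n^2 + 62*n + 348) + 6*n^2 - 24*n - 360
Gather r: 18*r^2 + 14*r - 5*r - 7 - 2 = 18*r^2 + 9*r - 9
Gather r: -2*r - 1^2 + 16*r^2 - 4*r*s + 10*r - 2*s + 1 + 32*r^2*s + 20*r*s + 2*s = r^2*(32*s + 16) + r*(16*s + 8)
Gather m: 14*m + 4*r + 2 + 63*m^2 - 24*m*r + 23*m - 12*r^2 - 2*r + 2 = 63*m^2 + m*(37 - 24*r) - 12*r^2 + 2*r + 4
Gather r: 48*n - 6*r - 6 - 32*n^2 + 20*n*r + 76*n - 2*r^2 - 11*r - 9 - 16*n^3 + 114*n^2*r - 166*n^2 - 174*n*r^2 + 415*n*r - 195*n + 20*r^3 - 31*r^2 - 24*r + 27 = -16*n^3 - 198*n^2 - 71*n + 20*r^3 + r^2*(-174*n - 33) + r*(114*n^2 + 435*n - 41) + 12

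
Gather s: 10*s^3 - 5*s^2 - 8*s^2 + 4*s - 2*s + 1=10*s^3 - 13*s^2 + 2*s + 1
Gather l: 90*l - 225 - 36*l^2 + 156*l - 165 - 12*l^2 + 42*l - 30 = -48*l^2 + 288*l - 420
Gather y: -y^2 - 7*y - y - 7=-y^2 - 8*y - 7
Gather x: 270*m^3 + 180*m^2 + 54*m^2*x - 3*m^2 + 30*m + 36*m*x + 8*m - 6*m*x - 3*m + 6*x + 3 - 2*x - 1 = 270*m^3 + 177*m^2 + 35*m + x*(54*m^2 + 30*m + 4) + 2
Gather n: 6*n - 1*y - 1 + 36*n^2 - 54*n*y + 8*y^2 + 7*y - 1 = 36*n^2 + n*(6 - 54*y) + 8*y^2 + 6*y - 2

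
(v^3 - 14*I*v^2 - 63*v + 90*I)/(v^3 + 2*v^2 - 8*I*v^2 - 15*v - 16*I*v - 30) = (v - 6*I)/(v + 2)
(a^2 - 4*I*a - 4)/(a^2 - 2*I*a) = (a - 2*I)/a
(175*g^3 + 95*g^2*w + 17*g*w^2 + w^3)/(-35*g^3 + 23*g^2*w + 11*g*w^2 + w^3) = (5*g + w)/(-g + w)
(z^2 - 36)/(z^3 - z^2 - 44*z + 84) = (z + 6)/(z^2 + 5*z - 14)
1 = 1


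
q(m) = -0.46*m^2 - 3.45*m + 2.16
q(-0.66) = 4.24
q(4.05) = -19.36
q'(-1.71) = -1.88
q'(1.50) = -4.83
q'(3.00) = -6.21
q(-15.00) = -49.59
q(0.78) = -0.81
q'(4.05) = -7.18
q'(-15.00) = 10.35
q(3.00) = -12.33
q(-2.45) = 7.85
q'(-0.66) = -2.84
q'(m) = -0.92*m - 3.45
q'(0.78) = -4.17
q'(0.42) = -3.84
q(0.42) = 0.63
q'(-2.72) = -0.95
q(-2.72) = 8.14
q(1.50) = -4.05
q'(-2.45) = -1.20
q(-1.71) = 6.71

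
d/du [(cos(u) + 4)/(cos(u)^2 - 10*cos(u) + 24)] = (cos(u)^2 + 8*cos(u) - 64)*sin(u)/(cos(u)^2 - 10*cos(u) + 24)^2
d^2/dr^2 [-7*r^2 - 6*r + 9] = -14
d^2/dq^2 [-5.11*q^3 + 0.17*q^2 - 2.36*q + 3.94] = 0.34 - 30.66*q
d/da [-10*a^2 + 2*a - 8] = 2 - 20*a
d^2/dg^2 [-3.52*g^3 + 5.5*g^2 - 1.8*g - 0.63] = 11.0 - 21.12*g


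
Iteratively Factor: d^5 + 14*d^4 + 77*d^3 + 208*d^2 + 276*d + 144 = (d + 2)*(d^4 + 12*d^3 + 53*d^2 + 102*d + 72) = (d + 2)*(d + 3)*(d^3 + 9*d^2 + 26*d + 24) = (d + 2)^2*(d + 3)*(d^2 + 7*d + 12) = (d + 2)^2*(d + 3)^2*(d + 4)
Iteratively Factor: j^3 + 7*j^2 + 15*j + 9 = (j + 3)*(j^2 + 4*j + 3) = (j + 3)^2*(j + 1)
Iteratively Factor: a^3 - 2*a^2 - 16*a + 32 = (a - 2)*(a^2 - 16) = (a - 4)*(a - 2)*(a + 4)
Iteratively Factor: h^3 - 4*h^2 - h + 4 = (h - 4)*(h^2 - 1) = (h - 4)*(h - 1)*(h + 1)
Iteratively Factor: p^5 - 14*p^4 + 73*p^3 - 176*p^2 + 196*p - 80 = (p - 4)*(p^4 - 10*p^3 + 33*p^2 - 44*p + 20) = (p - 4)*(p - 1)*(p^3 - 9*p^2 + 24*p - 20) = (p - 4)*(p - 2)*(p - 1)*(p^2 - 7*p + 10) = (p - 4)*(p - 2)^2*(p - 1)*(p - 5)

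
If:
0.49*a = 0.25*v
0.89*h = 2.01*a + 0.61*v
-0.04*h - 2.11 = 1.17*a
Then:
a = -1.61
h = -5.78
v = -3.15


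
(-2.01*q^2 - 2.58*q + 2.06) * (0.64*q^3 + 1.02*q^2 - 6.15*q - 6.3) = -1.2864*q^5 - 3.7014*q^4 + 11.0483*q^3 + 30.6312*q^2 + 3.585*q - 12.978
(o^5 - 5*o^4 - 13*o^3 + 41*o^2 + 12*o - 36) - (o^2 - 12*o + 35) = o^5 - 5*o^4 - 13*o^3 + 40*o^2 + 24*o - 71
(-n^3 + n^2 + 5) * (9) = -9*n^3 + 9*n^2 + 45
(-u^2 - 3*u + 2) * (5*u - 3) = -5*u^3 - 12*u^2 + 19*u - 6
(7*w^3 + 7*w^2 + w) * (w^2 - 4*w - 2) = 7*w^5 - 21*w^4 - 41*w^3 - 18*w^2 - 2*w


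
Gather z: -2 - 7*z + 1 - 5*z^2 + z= -5*z^2 - 6*z - 1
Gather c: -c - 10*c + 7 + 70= 77 - 11*c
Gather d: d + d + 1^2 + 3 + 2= 2*d + 6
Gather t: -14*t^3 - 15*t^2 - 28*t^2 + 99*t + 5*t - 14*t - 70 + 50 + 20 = -14*t^3 - 43*t^2 + 90*t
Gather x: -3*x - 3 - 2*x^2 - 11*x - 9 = -2*x^2 - 14*x - 12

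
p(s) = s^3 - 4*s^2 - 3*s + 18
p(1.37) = 8.95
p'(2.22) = -5.97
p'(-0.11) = -2.08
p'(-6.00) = 153.00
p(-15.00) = -4212.00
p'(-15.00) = 792.00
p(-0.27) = 18.50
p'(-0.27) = -0.62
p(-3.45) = -60.32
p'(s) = 3*s^2 - 8*s - 3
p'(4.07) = 14.13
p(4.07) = 6.95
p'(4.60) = 23.68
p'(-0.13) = -1.91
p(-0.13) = 18.32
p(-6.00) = -324.00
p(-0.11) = 18.28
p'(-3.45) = 60.31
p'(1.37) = -8.33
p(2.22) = 2.57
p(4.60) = 16.90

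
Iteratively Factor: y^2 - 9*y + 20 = (y - 5)*(y - 4)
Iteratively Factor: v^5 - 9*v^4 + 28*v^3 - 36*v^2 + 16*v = (v - 4)*(v^4 - 5*v^3 + 8*v^2 - 4*v) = (v - 4)*(v - 2)*(v^3 - 3*v^2 + 2*v) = (v - 4)*(v - 2)^2*(v^2 - v) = v*(v - 4)*(v - 2)^2*(v - 1)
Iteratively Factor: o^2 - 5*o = (o - 5)*(o)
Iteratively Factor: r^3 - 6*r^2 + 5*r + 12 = (r - 3)*(r^2 - 3*r - 4) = (r - 4)*(r - 3)*(r + 1)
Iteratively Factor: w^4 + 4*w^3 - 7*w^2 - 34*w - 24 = (w + 2)*(w^3 + 2*w^2 - 11*w - 12) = (w + 1)*(w + 2)*(w^2 + w - 12) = (w + 1)*(w + 2)*(w + 4)*(w - 3)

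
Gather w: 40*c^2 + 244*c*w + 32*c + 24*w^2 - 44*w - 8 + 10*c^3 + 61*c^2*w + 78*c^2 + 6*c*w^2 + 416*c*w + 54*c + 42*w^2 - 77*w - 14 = 10*c^3 + 118*c^2 + 86*c + w^2*(6*c + 66) + w*(61*c^2 + 660*c - 121) - 22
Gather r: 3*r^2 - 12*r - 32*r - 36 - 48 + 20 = 3*r^2 - 44*r - 64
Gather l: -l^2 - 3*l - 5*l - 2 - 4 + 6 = -l^2 - 8*l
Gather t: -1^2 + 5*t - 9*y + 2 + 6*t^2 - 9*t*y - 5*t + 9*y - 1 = 6*t^2 - 9*t*y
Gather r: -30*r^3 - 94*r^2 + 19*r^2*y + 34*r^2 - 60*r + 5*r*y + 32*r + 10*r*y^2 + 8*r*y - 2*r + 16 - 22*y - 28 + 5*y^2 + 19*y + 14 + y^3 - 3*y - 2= -30*r^3 + r^2*(19*y - 60) + r*(10*y^2 + 13*y - 30) + y^3 + 5*y^2 - 6*y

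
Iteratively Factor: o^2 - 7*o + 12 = (o - 4)*(o - 3)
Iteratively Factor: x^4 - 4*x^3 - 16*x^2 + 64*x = (x - 4)*(x^3 - 16*x) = (x - 4)*(x + 4)*(x^2 - 4*x) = x*(x - 4)*(x + 4)*(x - 4)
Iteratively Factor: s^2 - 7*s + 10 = (s - 5)*(s - 2)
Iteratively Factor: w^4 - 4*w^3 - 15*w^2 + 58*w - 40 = (w - 1)*(w^3 - 3*w^2 - 18*w + 40) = (w - 2)*(w - 1)*(w^2 - w - 20) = (w - 5)*(w - 2)*(w - 1)*(w + 4)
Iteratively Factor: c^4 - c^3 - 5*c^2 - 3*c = (c + 1)*(c^3 - 2*c^2 - 3*c) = (c + 1)^2*(c^2 - 3*c) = c*(c + 1)^2*(c - 3)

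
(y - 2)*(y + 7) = y^2 + 5*y - 14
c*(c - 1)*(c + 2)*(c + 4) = c^4 + 5*c^3 + 2*c^2 - 8*c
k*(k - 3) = k^2 - 3*k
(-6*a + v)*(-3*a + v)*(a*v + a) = 18*a^3*v + 18*a^3 - 9*a^2*v^2 - 9*a^2*v + a*v^3 + a*v^2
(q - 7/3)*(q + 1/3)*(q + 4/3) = q^3 - 2*q^2/3 - 31*q/9 - 28/27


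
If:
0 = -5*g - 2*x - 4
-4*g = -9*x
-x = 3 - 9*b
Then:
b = 143/477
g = -36/53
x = -16/53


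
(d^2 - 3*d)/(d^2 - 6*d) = (d - 3)/(d - 6)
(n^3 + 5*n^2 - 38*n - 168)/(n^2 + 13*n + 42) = (n^2 - 2*n - 24)/(n + 6)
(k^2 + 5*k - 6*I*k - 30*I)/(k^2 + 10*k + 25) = (k - 6*I)/(k + 5)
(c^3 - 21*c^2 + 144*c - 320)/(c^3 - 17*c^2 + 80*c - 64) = (c - 5)/(c - 1)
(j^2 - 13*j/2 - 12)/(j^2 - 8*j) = (j + 3/2)/j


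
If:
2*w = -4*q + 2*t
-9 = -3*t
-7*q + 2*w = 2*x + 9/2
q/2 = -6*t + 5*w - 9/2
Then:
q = -5/7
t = 3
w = 31/7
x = 131/28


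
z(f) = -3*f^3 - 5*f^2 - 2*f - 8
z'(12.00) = -1418.00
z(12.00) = -5936.00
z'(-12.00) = -1178.00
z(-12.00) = 4480.00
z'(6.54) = -452.34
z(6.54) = -1074.12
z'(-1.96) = -16.97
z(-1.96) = -0.70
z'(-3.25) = -64.56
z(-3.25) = 48.67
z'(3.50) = -147.25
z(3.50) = -204.88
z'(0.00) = -2.00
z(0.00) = -8.00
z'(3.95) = -181.92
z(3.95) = -278.80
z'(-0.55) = 0.78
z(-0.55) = -7.91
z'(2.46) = -81.06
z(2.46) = -87.84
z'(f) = -9*f^2 - 10*f - 2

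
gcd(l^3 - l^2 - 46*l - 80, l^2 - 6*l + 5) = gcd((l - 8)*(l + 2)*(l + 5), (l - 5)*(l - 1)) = 1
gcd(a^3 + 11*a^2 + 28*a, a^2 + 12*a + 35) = a + 7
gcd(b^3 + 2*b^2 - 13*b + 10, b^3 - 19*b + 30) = b^2 + 3*b - 10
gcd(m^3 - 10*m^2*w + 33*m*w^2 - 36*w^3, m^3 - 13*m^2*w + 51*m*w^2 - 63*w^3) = m^2 - 6*m*w + 9*w^2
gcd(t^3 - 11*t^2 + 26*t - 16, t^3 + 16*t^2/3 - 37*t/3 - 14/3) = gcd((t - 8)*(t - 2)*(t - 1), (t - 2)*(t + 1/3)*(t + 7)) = t - 2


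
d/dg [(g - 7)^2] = 2*g - 14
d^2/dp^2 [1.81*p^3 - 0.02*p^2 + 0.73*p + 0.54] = 10.86*p - 0.04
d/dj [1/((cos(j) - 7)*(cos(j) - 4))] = (2*cos(j) - 11)*sin(j)/((cos(j) - 7)^2*(cos(j) - 4)^2)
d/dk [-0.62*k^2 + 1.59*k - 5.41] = 1.59 - 1.24*k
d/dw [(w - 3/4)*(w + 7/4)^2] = (4*w + 7)*(12*w + 1)/16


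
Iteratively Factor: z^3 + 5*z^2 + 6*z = (z + 3)*(z^2 + 2*z) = (z + 2)*(z + 3)*(z)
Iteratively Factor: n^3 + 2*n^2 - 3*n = (n)*(n^2 + 2*n - 3) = n*(n - 1)*(n + 3)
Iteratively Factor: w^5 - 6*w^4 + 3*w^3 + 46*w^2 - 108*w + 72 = (w - 2)*(w^4 - 4*w^3 - 5*w^2 + 36*w - 36) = (w - 2)*(w + 3)*(w^3 - 7*w^2 + 16*w - 12) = (w - 2)^2*(w + 3)*(w^2 - 5*w + 6) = (w - 2)^3*(w + 3)*(w - 3)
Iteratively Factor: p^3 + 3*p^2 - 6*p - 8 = (p + 1)*(p^2 + 2*p - 8) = (p + 1)*(p + 4)*(p - 2)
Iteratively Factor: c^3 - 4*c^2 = (c)*(c^2 - 4*c) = c*(c - 4)*(c)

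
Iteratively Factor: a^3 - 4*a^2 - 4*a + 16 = (a - 4)*(a^2 - 4) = (a - 4)*(a - 2)*(a + 2)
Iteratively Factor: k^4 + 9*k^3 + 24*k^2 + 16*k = (k + 1)*(k^3 + 8*k^2 + 16*k) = k*(k + 1)*(k^2 + 8*k + 16) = k*(k + 1)*(k + 4)*(k + 4)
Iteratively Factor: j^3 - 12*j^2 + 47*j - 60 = (j - 5)*(j^2 - 7*j + 12) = (j - 5)*(j - 4)*(j - 3)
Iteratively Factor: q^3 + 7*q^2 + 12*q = (q + 4)*(q^2 + 3*q) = q*(q + 4)*(q + 3)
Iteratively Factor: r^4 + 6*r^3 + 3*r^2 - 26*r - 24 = (r + 3)*(r^3 + 3*r^2 - 6*r - 8) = (r - 2)*(r + 3)*(r^2 + 5*r + 4) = (r - 2)*(r + 1)*(r + 3)*(r + 4)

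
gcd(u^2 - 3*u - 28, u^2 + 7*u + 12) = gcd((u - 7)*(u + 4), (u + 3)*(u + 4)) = u + 4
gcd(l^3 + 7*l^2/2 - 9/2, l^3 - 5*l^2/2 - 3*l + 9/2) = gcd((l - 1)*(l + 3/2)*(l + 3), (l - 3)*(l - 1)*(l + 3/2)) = l^2 + l/2 - 3/2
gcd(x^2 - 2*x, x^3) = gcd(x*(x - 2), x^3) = x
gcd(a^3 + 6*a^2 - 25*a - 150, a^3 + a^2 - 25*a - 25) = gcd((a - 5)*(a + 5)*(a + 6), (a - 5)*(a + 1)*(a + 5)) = a^2 - 25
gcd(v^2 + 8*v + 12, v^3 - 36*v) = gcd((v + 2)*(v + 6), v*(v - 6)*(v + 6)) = v + 6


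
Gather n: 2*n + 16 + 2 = 2*n + 18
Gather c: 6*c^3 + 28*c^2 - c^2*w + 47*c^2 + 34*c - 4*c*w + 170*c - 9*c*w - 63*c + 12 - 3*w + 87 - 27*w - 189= 6*c^3 + c^2*(75 - w) + c*(141 - 13*w) - 30*w - 90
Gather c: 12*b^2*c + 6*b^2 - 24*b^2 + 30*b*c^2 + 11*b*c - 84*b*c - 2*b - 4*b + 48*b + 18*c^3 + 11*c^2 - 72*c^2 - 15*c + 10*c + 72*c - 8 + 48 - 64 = -18*b^2 + 42*b + 18*c^3 + c^2*(30*b - 61) + c*(12*b^2 - 73*b + 67) - 24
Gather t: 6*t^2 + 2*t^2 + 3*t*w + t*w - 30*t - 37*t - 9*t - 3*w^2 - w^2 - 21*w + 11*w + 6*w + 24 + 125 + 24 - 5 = 8*t^2 + t*(4*w - 76) - 4*w^2 - 4*w + 168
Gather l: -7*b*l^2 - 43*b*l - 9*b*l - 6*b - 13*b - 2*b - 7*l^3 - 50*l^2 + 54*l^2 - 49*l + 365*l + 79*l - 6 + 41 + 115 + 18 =-21*b - 7*l^3 + l^2*(4 - 7*b) + l*(395 - 52*b) + 168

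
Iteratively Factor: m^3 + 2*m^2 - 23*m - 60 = (m + 4)*(m^2 - 2*m - 15) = (m - 5)*(m + 4)*(m + 3)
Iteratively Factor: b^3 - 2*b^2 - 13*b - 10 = (b - 5)*(b^2 + 3*b + 2) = (b - 5)*(b + 2)*(b + 1)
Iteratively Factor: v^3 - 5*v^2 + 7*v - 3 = (v - 1)*(v^2 - 4*v + 3) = (v - 1)^2*(v - 3)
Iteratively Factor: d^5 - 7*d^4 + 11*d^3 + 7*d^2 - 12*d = (d - 1)*(d^4 - 6*d^3 + 5*d^2 + 12*d) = (d - 3)*(d - 1)*(d^3 - 3*d^2 - 4*d) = (d - 3)*(d - 1)*(d + 1)*(d^2 - 4*d) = d*(d - 3)*(d - 1)*(d + 1)*(d - 4)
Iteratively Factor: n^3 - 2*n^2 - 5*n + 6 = (n + 2)*(n^2 - 4*n + 3) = (n - 3)*(n + 2)*(n - 1)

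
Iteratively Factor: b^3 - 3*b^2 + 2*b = (b - 2)*(b^2 - b) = (b - 2)*(b - 1)*(b)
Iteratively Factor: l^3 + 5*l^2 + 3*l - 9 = (l + 3)*(l^2 + 2*l - 3) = (l - 1)*(l + 3)*(l + 3)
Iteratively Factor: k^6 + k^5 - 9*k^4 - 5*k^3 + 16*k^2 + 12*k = (k - 2)*(k^5 + 3*k^4 - 3*k^3 - 11*k^2 - 6*k) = k*(k - 2)*(k^4 + 3*k^3 - 3*k^2 - 11*k - 6) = k*(k - 2)^2*(k^3 + 5*k^2 + 7*k + 3) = k*(k - 2)^2*(k + 3)*(k^2 + 2*k + 1) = k*(k - 2)^2*(k + 1)*(k + 3)*(k + 1)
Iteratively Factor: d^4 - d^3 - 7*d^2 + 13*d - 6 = (d - 1)*(d^3 - 7*d + 6) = (d - 1)*(d + 3)*(d^2 - 3*d + 2) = (d - 1)^2*(d + 3)*(d - 2)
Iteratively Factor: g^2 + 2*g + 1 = (g + 1)*(g + 1)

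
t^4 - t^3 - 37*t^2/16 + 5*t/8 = t*(t - 2)*(t - 1/4)*(t + 5/4)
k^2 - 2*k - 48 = (k - 8)*(k + 6)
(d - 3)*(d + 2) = d^2 - d - 6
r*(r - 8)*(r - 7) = r^3 - 15*r^2 + 56*r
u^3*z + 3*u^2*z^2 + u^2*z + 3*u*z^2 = u*(u + 3*z)*(u*z + z)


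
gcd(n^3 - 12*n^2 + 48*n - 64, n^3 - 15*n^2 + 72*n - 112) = n^2 - 8*n + 16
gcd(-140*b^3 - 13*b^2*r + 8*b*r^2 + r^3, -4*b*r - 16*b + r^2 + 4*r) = -4*b + r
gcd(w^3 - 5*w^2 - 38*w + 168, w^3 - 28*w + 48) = w^2 + 2*w - 24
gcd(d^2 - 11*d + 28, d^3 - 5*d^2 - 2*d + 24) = d - 4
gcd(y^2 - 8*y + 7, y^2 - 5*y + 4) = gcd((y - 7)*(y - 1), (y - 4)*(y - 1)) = y - 1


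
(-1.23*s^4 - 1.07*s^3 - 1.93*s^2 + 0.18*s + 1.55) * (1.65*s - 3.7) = -2.0295*s^5 + 2.7855*s^4 + 0.774500000000001*s^3 + 7.438*s^2 + 1.8915*s - 5.735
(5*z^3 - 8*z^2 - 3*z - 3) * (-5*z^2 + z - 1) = -25*z^5 + 45*z^4 + 2*z^3 + 20*z^2 + 3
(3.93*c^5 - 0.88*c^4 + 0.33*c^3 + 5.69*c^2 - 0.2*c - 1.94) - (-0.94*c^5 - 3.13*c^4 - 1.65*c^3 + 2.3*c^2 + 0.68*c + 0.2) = 4.87*c^5 + 2.25*c^4 + 1.98*c^3 + 3.39*c^2 - 0.88*c - 2.14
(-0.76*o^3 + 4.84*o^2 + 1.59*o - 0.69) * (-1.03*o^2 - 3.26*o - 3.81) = 0.7828*o^5 - 2.5076*o^4 - 14.5205*o^3 - 22.9131*o^2 - 3.8085*o + 2.6289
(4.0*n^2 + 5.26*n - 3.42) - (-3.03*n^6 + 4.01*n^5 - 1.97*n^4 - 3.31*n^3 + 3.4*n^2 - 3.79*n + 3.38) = 3.03*n^6 - 4.01*n^5 + 1.97*n^4 + 3.31*n^3 + 0.6*n^2 + 9.05*n - 6.8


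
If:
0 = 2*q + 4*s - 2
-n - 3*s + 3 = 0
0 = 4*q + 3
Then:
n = 3/8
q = -3/4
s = 7/8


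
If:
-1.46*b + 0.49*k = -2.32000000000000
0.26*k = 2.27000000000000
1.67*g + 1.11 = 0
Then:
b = 4.52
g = -0.66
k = 8.73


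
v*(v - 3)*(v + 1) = v^3 - 2*v^2 - 3*v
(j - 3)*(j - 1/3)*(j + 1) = j^3 - 7*j^2/3 - 7*j/3 + 1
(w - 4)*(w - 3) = w^2 - 7*w + 12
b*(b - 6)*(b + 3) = b^3 - 3*b^2 - 18*b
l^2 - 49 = (l - 7)*(l + 7)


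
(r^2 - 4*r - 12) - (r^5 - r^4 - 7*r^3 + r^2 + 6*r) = -r^5 + r^4 + 7*r^3 - 10*r - 12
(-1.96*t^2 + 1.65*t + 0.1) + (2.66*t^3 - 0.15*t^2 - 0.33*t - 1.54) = 2.66*t^3 - 2.11*t^2 + 1.32*t - 1.44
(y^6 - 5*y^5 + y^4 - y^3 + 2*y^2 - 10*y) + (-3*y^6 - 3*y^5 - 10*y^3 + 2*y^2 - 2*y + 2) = -2*y^6 - 8*y^5 + y^4 - 11*y^3 + 4*y^2 - 12*y + 2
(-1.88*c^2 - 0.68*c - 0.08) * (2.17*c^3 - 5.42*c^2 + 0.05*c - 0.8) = -4.0796*c^5 + 8.714*c^4 + 3.418*c^3 + 1.9036*c^2 + 0.54*c + 0.064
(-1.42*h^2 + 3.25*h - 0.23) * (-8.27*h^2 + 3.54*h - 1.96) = 11.7434*h^4 - 31.9043*h^3 + 16.1903*h^2 - 7.1842*h + 0.4508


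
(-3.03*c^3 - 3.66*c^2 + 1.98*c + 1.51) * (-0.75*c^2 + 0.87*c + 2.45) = 2.2725*c^5 + 0.1089*c^4 - 12.0927*c^3 - 8.3769*c^2 + 6.1647*c + 3.6995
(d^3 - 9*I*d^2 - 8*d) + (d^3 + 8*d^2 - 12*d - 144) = 2*d^3 + 8*d^2 - 9*I*d^2 - 20*d - 144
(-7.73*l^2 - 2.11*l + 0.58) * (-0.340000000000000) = 2.6282*l^2 + 0.7174*l - 0.1972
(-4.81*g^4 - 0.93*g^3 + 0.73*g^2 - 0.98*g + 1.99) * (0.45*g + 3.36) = -2.1645*g^5 - 16.5801*g^4 - 2.7963*g^3 + 2.0118*g^2 - 2.3973*g + 6.6864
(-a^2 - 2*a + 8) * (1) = -a^2 - 2*a + 8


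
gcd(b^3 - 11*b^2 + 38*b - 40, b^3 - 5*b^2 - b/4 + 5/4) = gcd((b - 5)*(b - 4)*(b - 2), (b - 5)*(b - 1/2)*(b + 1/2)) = b - 5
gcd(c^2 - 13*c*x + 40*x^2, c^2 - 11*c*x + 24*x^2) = -c + 8*x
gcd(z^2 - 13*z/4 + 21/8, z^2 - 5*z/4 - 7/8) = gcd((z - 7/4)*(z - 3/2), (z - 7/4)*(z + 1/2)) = z - 7/4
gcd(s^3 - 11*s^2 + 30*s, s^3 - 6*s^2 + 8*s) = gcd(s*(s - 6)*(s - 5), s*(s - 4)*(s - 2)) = s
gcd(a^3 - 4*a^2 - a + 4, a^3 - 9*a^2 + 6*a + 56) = a - 4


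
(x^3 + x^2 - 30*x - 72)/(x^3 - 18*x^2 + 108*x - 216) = (x^2 + 7*x + 12)/(x^2 - 12*x + 36)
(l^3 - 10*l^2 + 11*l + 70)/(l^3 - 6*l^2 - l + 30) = (l - 7)/(l - 3)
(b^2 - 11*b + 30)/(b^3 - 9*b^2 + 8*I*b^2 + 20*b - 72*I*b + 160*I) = (b - 6)/(b^2 + b*(-4 + 8*I) - 32*I)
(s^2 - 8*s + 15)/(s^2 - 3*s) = (s - 5)/s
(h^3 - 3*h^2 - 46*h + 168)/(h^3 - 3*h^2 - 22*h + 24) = (h^2 + 3*h - 28)/(h^2 + 3*h - 4)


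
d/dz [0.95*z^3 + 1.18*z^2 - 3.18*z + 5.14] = 2.85*z^2 + 2.36*z - 3.18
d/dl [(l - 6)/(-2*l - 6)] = -9/(2*(l + 3)^2)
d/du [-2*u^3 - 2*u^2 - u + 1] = -6*u^2 - 4*u - 1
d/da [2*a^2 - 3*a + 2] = 4*a - 3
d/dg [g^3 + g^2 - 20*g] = 3*g^2 + 2*g - 20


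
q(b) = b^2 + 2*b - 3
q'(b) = 2*b + 2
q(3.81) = 19.14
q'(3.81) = 9.62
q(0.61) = -1.41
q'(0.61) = 3.22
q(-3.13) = 0.54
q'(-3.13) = -4.26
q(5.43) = 37.34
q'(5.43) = 12.86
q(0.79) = -0.80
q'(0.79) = 3.58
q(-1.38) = -3.86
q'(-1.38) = -0.76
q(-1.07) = -4.00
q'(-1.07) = -0.14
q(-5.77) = 18.75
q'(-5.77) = -9.54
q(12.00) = 165.00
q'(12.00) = 26.00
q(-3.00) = 0.00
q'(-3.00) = -4.00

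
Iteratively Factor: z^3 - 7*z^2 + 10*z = (z - 2)*(z^2 - 5*z) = z*(z - 2)*(z - 5)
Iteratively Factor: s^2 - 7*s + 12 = (s - 3)*(s - 4)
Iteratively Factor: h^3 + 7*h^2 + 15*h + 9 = (h + 1)*(h^2 + 6*h + 9) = (h + 1)*(h + 3)*(h + 3)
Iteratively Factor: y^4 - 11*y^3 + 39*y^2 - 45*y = (y)*(y^3 - 11*y^2 + 39*y - 45) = y*(y - 3)*(y^2 - 8*y + 15) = y*(y - 3)^2*(y - 5)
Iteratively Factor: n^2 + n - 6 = (n + 3)*(n - 2)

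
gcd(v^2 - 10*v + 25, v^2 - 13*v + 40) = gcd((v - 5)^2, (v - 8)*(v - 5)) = v - 5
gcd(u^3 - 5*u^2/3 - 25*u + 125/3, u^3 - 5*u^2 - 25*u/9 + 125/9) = u^2 - 20*u/3 + 25/3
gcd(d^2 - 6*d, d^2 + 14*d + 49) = 1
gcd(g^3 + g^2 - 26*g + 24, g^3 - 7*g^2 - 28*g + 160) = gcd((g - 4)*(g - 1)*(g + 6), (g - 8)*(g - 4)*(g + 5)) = g - 4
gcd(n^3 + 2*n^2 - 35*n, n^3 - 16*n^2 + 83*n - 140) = n - 5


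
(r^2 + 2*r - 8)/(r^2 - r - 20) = (r - 2)/(r - 5)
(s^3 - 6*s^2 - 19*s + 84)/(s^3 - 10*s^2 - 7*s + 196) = (s - 3)/(s - 7)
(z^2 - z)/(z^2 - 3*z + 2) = z/(z - 2)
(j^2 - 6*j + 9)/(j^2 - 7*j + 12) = (j - 3)/(j - 4)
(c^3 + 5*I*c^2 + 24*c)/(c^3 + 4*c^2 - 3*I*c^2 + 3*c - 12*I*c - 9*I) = c*(c + 8*I)/(c^2 + 4*c + 3)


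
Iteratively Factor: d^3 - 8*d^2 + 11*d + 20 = (d + 1)*(d^2 - 9*d + 20) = (d - 5)*(d + 1)*(d - 4)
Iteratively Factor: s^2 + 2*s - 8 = (s - 2)*(s + 4)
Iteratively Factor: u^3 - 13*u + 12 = (u + 4)*(u^2 - 4*u + 3) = (u - 3)*(u + 4)*(u - 1)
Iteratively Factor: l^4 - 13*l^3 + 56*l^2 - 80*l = (l - 4)*(l^3 - 9*l^2 + 20*l) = l*(l - 4)*(l^2 - 9*l + 20) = l*(l - 5)*(l - 4)*(l - 4)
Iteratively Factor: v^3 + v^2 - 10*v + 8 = (v - 1)*(v^2 + 2*v - 8) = (v - 1)*(v + 4)*(v - 2)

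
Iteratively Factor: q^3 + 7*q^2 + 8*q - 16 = (q + 4)*(q^2 + 3*q - 4) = (q - 1)*(q + 4)*(q + 4)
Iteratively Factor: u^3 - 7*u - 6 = (u + 2)*(u^2 - 2*u - 3) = (u + 1)*(u + 2)*(u - 3)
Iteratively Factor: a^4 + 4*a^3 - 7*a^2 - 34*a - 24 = (a + 1)*(a^3 + 3*a^2 - 10*a - 24) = (a + 1)*(a + 2)*(a^2 + a - 12) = (a + 1)*(a + 2)*(a + 4)*(a - 3)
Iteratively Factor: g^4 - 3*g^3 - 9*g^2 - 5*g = (g - 5)*(g^3 + 2*g^2 + g) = (g - 5)*(g + 1)*(g^2 + g) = (g - 5)*(g + 1)^2*(g)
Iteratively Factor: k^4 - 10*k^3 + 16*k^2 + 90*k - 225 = (k - 5)*(k^3 - 5*k^2 - 9*k + 45) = (k - 5)*(k - 3)*(k^2 - 2*k - 15) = (k - 5)*(k - 3)*(k + 3)*(k - 5)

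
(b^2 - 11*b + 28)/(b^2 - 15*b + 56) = (b - 4)/(b - 8)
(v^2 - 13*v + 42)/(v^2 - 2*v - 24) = (v - 7)/(v + 4)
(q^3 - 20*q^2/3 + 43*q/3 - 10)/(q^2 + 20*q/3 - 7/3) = (3*q^3 - 20*q^2 + 43*q - 30)/(3*q^2 + 20*q - 7)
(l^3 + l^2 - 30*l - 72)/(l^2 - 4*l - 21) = (l^2 - 2*l - 24)/(l - 7)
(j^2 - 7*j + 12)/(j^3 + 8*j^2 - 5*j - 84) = (j - 4)/(j^2 + 11*j + 28)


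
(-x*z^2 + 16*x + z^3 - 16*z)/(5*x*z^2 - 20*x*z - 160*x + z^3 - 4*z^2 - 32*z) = (-x*z + 4*x + z^2 - 4*z)/(5*x*z - 40*x + z^2 - 8*z)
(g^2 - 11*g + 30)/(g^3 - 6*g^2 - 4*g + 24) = (g - 5)/(g^2 - 4)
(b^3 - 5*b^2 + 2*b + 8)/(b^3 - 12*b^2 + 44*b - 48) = (b + 1)/(b - 6)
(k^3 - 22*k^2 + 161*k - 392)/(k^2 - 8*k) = k - 14 + 49/k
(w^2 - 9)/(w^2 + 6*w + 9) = (w - 3)/(w + 3)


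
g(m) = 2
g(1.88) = 2.00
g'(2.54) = 0.00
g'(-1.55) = 0.00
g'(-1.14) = 0.00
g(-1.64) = 2.00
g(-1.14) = 2.00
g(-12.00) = 2.00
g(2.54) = 2.00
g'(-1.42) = 0.00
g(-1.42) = 2.00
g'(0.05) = 0.00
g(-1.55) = 2.00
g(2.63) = 2.00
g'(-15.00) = 0.00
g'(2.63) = 0.00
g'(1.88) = 0.00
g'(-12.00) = 0.00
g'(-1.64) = 0.00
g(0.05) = 2.00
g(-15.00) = 2.00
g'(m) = 0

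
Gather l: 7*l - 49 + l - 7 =8*l - 56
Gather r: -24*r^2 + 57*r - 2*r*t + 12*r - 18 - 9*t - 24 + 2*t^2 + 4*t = -24*r^2 + r*(69 - 2*t) + 2*t^2 - 5*t - 42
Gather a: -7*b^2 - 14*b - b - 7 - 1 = -7*b^2 - 15*b - 8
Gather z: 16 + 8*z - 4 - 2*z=6*z + 12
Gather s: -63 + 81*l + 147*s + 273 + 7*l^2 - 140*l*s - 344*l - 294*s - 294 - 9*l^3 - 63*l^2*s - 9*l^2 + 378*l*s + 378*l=-9*l^3 - 2*l^2 + 115*l + s*(-63*l^2 + 238*l - 147) - 84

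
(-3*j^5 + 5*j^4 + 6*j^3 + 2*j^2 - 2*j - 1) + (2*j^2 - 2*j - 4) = -3*j^5 + 5*j^4 + 6*j^3 + 4*j^2 - 4*j - 5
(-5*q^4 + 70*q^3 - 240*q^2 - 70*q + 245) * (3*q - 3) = -15*q^5 + 225*q^4 - 930*q^3 + 510*q^2 + 945*q - 735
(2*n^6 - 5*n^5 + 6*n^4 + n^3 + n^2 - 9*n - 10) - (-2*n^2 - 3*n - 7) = 2*n^6 - 5*n^5 + 6*n^4 + n^3 + 3*n^2 - 6*n - 3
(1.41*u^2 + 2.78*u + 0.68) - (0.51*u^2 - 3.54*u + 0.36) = 0.9*u^2 + 6.32*u + 0.32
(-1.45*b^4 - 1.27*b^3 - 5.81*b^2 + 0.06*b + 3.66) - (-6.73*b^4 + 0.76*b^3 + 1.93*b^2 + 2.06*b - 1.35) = 5.28*b^4 - 2.03*b^3 - 7.74*b^2 - 2.0*b + 5.01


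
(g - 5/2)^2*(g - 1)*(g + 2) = g^4 - 4*g^3 - 3*g^2/4 + 65*g/4 - 25/2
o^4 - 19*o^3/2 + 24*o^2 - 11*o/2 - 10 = (o - 5)*(o - 4)*(o - 1)*(o + 1/2)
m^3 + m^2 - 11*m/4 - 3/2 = (m - 3/2)*(m + 1/2)*(m + 2)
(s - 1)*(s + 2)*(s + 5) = s^3 + 6*s^2 + 3*s - 10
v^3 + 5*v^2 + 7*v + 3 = (v + 1)^2*(v + 3)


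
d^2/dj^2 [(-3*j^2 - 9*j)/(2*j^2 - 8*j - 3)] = 6*(-28*j^3 - 18*j^2 - 54*j + 63)/(8*j^6 - 96*j^5 + 348*j^4 - 224*j^3 - 522*j^2 - 216*j - 27)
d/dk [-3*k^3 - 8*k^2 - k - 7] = -9*k^2 - 16*k - 1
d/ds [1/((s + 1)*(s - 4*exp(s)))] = (-s + (s + 1)*(4*exp(s) - 1) + 4*exp(s))/((s + 1)^2*(s - 4*exp(s))^2)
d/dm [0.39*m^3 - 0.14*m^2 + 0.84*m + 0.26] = 1.17*m^2 - 0.28*m + 0.84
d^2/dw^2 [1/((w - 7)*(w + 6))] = 2*((w - 7)^2 + (w - 7)*(w + 6) + (w + 6)^2)/((w - 7)^3*(w + 6)^3)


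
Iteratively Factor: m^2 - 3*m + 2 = (m - 2)*(m - 1)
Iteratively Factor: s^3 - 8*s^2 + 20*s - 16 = (s - 2)*(s^2 - 6*s + 8) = (s - 4)*(s - 2)*(s - 2)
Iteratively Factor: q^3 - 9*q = (q - 3)*(q^2 + 3*q) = q*(q - 3)*(q + 3)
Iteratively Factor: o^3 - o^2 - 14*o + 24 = (o + 4)*(o^2 - 5*o + 6) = (o - 2)*(o + 4)*(o - 3)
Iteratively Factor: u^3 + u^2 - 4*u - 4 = (u - 2)*(u^2 + 3*u + 2) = (u - 2)*(u + 2)*(u + 1)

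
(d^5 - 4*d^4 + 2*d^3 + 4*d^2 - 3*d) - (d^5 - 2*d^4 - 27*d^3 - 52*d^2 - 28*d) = -2*d^4 + 29*d^3 + 56*d^2 + 25*d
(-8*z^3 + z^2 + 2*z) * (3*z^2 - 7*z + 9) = -24*z^5 + 59*z^4 - 73*z^3 - 5*z^2 + 18*z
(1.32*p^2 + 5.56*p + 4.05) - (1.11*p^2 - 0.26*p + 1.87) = 0.21*p^2 + 5.82*p + 2.18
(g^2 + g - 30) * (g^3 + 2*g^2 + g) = g^5 + 3*g^4 - 27*g^3 - 59*g^2 - 30*g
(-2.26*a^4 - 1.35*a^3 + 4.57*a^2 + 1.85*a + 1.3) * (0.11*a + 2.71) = -0.2486*a^5 - 6.2731*a^4 - 3.1558*a^3 + 12.5882*a^2 + 5.1565*a + 3.523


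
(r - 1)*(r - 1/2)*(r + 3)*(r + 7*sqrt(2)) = r^4 + 3*r^3/2 + 7*sqrt(2)*r^3 - 4*r^2 + 21*sqrt(2)*r^2/2 - 28*sqrt(2)*r + 3*r/2 + 21*sqrt(2)/2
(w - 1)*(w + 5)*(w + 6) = w^3 + 10*w^2 + 19*w - 30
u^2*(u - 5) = u^3 - 5*u^2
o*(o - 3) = o^2 - 3*o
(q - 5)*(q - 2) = q^2 - 7*q + 10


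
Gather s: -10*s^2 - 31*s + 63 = -10*s^2 - 31*s + 63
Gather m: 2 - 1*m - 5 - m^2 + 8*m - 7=-m^2 + 7*m - 10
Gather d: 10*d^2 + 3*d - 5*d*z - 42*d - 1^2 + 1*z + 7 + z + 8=10*d^2 + d*(-5*z - 39) + 2*z + 14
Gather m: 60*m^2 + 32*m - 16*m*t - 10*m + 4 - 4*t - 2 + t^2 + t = 60*m^2 + m*(22 - 16*t) + t^2 - 3*t + 2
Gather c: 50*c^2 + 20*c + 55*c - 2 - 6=50*c^2 + 75*c - 8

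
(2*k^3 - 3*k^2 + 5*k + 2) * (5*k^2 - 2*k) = 10*k^5 - 19*k^4 + 31*k^3 - 4*k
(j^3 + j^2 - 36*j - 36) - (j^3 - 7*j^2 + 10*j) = 8*j^2 - 46*j - 36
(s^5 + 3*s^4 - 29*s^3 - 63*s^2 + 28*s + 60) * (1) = s^5 + 3*s^4 - 29*s^3 - 63*s^2 + 28*s + 60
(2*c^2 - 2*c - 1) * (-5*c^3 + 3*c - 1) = -10*c^5 + 10*c^4 + 11*c^3 - 8*c^2 - c + 1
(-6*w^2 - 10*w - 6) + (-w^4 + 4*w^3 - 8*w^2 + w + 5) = -w^4 + 4*w^3 - 14*w^2 - 9*w - 1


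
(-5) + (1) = -4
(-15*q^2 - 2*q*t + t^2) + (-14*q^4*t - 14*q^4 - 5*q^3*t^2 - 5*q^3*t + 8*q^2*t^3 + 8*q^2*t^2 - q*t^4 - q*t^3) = -14*q^4*t - 14*q^4 - 5*q^3*t^2 - 5*q^3*t + 8*q^2*t^3 + 8*q^2*t^2 - 15*q^2 - q*t^4 - q*t^3 - 2*q*t + t^2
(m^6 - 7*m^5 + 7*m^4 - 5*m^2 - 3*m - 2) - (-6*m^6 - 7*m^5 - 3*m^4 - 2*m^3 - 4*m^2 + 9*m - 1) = 7*m^6 + 10*m^4 + 2*m^3 - m^2 - 12*m - 1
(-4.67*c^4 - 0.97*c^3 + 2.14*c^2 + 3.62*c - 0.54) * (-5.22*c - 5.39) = 24.3774*c^5 + 30.2347*c^4 - 5.9425*c^3 - 30.431*c^2 - 16.693*c + 2.9106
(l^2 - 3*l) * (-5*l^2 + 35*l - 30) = -5*l^4 + 50*l^3 - 135*l^2 + 90*l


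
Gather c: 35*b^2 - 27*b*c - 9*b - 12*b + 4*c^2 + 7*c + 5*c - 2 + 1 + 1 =35*b^2 - 21*b + 4*c^2 + c*(12 - 27*b)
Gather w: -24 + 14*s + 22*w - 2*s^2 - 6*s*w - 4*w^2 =-2*s^2 + 14*s - 4*w^2 + w*(22 - 6*s) - 24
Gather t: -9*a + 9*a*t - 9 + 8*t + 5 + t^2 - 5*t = -9*a + t^2 + t*(9*a + 3) - 4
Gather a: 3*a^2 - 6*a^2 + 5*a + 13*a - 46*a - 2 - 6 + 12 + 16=-3*a^2 - 28*a + 20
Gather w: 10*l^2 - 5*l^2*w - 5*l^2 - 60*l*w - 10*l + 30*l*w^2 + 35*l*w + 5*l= 5*l^2 + 30*l*w^2 - 5*l + w*(-5*l^2 - 25*l)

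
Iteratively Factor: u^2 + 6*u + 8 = (u + 2)*(u + 4)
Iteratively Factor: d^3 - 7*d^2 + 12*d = (d - 3)*(d^2 - 4*d) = d*(d - 3)*(d - 4)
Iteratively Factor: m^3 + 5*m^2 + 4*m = (m + 4)*(m^2 + m) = (m + 1)*(m + 4)*(m)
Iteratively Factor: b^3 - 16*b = (b)*(b^2 - 16) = b*(b + 4)*(b - 4)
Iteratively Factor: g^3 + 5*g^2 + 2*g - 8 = (g + 4)*(g^2 + g - 2) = (g + 2)*(g + 4)*(g - 1)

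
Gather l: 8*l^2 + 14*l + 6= 8*l^2 + 14*l + 6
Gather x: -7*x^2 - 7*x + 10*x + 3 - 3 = -7*x^2 + 3*x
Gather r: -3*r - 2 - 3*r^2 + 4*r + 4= -3*r^2 + r + 2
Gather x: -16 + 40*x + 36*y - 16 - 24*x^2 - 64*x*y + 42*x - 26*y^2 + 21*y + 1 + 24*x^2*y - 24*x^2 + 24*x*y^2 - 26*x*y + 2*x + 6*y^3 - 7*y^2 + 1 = x^2*(24*y - 48) + x*(24*y^2 - 90*y + 84) + 6*y^3 - 33*y^2 + 57*y - 30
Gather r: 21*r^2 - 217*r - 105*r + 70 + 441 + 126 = 21*r^2 - 322*r + 637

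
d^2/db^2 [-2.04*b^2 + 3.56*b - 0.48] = -4.08000000000000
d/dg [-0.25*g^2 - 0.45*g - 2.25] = -0.5*g - 0.45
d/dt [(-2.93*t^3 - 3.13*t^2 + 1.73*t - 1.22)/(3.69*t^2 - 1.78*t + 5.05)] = (-10.8117*t^4 + 10.4308*t^3 - 45.2018*t^2 - 22.6094*t + 6.5649)/(13.6161*t^4 - 13.1364*t^3 + 40.4374*t^2 - 17.978*t + 25.5025)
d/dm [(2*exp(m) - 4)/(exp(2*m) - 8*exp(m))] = 2*(-exp(2*m) + 4*exp(m) - 16)*exp(-m)/(exp(2*m) - 16*exp(m) + 64)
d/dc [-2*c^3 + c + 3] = 1 - 6*c^2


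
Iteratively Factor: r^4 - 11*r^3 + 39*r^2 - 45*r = (r - 3)*(r^3 - 8*r^2 + 15*r) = (r - 3)^2*(r^2 - 5*r) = r*(r - 3)^2*(r - 5)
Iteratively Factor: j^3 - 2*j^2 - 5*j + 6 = (j - 3)*(j^2 + j - 2) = (j - 3)*(j - 1)*(j + 2)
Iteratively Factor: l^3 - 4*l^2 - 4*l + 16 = (l + 2)*(l^2 - 6*l + 8) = (l - 4)*(l + 2)*(l - 2)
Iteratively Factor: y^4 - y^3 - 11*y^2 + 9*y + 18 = (y - 3)*(y^3 + 2*y^2 - 5*y - 6) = (y - 3)*(y - 2)*(y^2 + 4*y + 3) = (y - 3)*(y - 2)*(y + 3)*(y + 1)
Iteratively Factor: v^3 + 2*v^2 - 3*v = (v - 1)*(v^2 + 3*v) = (v - 1)*(v + 3)*(v)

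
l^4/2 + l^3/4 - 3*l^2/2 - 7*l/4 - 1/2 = (l/2 + 1/2)*(l - 2)*(l + 1/2)*(l + 1)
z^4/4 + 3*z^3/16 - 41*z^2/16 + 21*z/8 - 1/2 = (z/4 + 1)*(z - 2)*(z - 1)*(z - 1/4)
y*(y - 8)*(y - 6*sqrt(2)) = y^3 - 6*sqrt(2)*y^2 - 8*y^2 + 48*sqrt(2)*y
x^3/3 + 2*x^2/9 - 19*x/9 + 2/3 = (x/3 + 1)*(x - 2)*(x - 1/3)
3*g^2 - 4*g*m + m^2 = (-3*g + m)*(-g + m)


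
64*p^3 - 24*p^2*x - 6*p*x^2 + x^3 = (-8*p + x)*(-2*p + x)*(4*p + x)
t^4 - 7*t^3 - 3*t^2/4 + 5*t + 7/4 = (t - 7)*(t - 1)*(t + 1/2)^2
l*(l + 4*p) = l^2 + 4*l*p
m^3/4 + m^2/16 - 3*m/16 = m*(m/4 + 1/4)*(m - 3/4)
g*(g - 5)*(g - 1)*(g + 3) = g^4 - 3*g^3 - 13*g^2 + 15*g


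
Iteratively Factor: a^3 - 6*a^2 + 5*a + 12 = (a - 4)*(a^2 - 2*a - 3) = (a - 4)*(a + 1)*(a - 3)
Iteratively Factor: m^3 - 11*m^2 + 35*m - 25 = (m - 5)*(m^2 - 6*m + 5) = (m - 5)*(m - 1)*(m - 5)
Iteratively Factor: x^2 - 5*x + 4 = (x - 1)*(x - 4)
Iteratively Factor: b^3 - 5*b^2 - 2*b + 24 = (b + 2)*(b^2 - 7*b + 12) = (b - 4)*(b + 2)*(b - 3)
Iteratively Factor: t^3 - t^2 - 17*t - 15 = (t + 1)*(t^2 - 2*t - 15) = (t - 5)*(t + 1)*(t + 3)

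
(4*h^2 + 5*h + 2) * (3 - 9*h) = -36*h^3 - 33*h^2 - 3*h + 6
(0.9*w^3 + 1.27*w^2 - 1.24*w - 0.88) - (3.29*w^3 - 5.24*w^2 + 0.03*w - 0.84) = -2.39*w^3 + 6.51*w^2 - 1.27*w - 0.04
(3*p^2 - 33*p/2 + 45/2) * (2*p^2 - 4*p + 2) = 6*p^4 - 45*p^3 + 117*p^2 - 123*p + 45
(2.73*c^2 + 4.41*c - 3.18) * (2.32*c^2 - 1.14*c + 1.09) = 6.3336*c^4 + 7.119*c^3 - 9.4293*c^2 + 8.4321*c - 3.4662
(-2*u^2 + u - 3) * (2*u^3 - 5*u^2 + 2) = -4*u^5 + 12*u^4 - 11*u^3 + 11*u^2 + 2*u - 6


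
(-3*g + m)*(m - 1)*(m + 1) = -3*g*m^2 + 3*g + m^3 - m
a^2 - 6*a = a*(a - 6)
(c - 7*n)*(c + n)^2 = c^3 - 5*c^2*n - 13*c*n^2 - 7*n^3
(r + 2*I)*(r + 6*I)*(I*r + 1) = I*r^3 - 7*r^2 - 4*I*r - 12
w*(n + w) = n*w + w^2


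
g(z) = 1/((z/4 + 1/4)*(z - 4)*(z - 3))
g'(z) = -1/((z/4 + 1/4)*(z - 4)*(z - 3)^2) - 1/((z/4 + 1/4)*(z - 4)^2*(z - 3)) - 1/(4*(z/4 + 1/4)^2*(z - 4)*(z - 3)) = 4*(-3*z^2 + 12*z - 5)/(z^6 - 12*z^5 + 46*z^4 - 36*z^3 - 119*z^2 + 120*z + 144)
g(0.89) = 0.32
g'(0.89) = 0.09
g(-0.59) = 0.59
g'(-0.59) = -1.15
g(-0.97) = 6.76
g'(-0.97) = -222.19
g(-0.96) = 5.09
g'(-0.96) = -124.97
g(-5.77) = -0.01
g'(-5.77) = -0.00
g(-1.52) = -0.31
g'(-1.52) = -0.72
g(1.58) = 0.45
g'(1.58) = 0.33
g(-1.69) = -0.22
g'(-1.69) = -0.40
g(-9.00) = 0.00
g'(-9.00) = 0.00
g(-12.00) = 0.00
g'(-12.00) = 0.00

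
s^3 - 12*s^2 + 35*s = s*(s - 7)*(s - 5)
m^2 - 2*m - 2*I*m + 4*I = (m - 2)*(m - 2*I)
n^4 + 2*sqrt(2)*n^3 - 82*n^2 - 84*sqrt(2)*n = n*(n - 6*sqrt(2))*(n + sqrt(2))*(n + 7*sqrt(2))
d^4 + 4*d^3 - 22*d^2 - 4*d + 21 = (d - 3)*(d - 1)*(d + 1)*(d + 7)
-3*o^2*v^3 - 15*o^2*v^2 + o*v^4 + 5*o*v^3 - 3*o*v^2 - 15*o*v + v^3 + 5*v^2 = v*(-3*o + v)*(v + 5)*(o*v + 1)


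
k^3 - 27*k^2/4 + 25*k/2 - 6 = (k - 4)*(k - 2)*(k - 3/4)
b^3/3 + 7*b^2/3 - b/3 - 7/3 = (b/3 + 1/3)*(b - 1)*(b + 7)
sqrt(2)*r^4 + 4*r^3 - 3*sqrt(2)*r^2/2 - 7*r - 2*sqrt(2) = (r - sqrt(2))*(r + sqrt(2)/2)*(r + 2*sqrt(2))*(sqrt(2)*r + 1)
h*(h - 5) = h^2 - 5*h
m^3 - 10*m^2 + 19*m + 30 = (m - 6)*(m - 5)*(m + 1)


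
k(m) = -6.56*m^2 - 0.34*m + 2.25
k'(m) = -13.12*m - 0.34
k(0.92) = -3.62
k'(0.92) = -12.41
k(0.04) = 2.23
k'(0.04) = -0.86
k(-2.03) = -24.09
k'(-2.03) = 26.29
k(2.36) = -35.09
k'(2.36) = -31.30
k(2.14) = -28.52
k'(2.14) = -28.42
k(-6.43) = -266.79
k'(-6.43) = 84.02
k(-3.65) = -83.90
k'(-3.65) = 47.55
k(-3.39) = -71.99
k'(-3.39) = 44.14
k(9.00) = -532.17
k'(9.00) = -118.42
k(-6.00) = -231.87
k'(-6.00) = 78.38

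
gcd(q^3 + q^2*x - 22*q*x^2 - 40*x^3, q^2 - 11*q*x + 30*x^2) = -q + 5*x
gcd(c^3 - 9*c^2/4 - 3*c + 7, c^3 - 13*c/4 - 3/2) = c - 2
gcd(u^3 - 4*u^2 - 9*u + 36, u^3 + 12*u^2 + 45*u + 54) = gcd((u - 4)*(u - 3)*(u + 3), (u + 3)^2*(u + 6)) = u + 3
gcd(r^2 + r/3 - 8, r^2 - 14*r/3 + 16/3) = r - 8/3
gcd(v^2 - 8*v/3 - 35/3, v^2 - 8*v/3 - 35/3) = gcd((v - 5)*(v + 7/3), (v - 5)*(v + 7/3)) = v^2 - 8*v/3 - 35/3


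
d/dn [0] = 0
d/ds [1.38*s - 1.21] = 1.38000000000000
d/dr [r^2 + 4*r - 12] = 2*r + 4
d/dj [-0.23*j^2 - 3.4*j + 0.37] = -0.46*j - 3.4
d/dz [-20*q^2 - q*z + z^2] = -q + 2*z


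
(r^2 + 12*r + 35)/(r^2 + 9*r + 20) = (r + 7)/(r + 4)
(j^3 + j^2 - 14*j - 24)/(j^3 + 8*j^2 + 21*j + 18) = (j - 4)/(j + 3)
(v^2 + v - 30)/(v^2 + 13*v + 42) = (v - 5)/(v + 7)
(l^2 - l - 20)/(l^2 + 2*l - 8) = (l - 5)/(l - 2)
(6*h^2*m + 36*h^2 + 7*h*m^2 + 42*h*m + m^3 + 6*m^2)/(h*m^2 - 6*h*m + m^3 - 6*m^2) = (6*h*m + 36*h + m^2 + 6*m)/(m*(m - 6))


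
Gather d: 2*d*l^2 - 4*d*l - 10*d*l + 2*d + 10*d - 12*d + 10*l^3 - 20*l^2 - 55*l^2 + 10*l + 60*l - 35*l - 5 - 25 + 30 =d*(2*l^2 - 14*l) + 10*l^3 - 75*l^2 + 35*l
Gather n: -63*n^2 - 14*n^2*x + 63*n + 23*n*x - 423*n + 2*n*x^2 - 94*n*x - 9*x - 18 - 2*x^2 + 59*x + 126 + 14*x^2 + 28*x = n^2*(-14*x - 63) + n*(2*x^2 - 71*x - 360) + 12*x^2 + 78*x + 108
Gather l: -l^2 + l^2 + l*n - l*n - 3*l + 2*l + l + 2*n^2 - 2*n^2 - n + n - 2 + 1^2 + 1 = 0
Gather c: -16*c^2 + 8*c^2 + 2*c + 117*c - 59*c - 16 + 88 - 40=-8*c^2 + 60*c + 32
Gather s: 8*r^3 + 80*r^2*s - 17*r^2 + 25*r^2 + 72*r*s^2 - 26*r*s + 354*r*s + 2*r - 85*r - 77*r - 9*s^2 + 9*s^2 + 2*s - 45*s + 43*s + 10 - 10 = 8*r^3 + 8*r^2 + 72*r*s^2 - 160*r + s*(80*r^2 + 328*r)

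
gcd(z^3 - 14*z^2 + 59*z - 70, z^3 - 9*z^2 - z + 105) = z^2 - 12*z + 35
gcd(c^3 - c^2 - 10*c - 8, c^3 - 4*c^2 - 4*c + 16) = c^2 - 2*c - 8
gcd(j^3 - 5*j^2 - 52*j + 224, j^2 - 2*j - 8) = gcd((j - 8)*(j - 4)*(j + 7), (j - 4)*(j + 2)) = j - 4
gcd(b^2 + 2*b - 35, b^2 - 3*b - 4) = 1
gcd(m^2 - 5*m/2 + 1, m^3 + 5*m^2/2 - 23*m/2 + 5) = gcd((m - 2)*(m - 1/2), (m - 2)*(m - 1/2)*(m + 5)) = m^2 - 5*m/2 + 1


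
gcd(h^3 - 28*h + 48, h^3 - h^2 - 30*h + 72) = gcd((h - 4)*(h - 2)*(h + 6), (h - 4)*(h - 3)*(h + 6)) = h^2 + 2*h - 24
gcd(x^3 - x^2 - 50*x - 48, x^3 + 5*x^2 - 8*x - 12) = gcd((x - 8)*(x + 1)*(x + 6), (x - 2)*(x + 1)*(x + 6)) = x^2 + 7*x + 6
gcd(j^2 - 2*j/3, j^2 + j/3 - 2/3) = j - 2/3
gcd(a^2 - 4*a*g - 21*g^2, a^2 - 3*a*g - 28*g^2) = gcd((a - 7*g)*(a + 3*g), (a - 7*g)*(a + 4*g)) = a - 7*g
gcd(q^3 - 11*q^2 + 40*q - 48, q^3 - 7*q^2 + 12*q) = q^2 - 7*q + 12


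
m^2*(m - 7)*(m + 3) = m^4 - 4*m^3 - 21*m^2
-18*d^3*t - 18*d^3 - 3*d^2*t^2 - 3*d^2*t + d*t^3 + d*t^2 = (-6*d + t)*(3*d + t)*(d*t + d)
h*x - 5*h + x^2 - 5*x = (h + x)*(x - 5)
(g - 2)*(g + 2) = g^2 - 4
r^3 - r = r*(r - 1)*(r + 1)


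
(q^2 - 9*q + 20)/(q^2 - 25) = (q - 4)/(q + 5)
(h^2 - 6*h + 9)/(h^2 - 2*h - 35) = (-h^2 + 6*h - 9)/(-h^2 + 2*h + 35)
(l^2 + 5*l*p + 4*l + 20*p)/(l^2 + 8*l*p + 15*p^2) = (l + 4)/(l + 3*p)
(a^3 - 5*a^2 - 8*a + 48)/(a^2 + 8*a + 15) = (a^2 - 8*a + 16)/(a + 5)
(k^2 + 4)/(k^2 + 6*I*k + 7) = (k^2 + 4)/(k^2 + 6*I*k + 7)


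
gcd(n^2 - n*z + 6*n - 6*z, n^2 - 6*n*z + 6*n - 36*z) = n + 6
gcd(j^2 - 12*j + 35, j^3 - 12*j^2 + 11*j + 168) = j - 7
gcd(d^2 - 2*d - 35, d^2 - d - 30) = d + 5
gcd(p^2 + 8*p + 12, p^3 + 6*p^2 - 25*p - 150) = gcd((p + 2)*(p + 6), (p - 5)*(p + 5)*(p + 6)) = p + 6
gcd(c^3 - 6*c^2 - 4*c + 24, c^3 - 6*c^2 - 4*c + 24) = c^3 - 6*c^2 - 4*c + 24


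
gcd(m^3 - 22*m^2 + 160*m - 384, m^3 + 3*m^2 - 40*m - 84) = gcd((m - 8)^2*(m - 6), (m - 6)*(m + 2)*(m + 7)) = m - 6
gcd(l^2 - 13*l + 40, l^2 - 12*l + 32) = l - 8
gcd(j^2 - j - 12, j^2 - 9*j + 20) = j - 4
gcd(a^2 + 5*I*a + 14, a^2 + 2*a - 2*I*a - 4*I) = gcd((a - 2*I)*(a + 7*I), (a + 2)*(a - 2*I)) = a - 2*I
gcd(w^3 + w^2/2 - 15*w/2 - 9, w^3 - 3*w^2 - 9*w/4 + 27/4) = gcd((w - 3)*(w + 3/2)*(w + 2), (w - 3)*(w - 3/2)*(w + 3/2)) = w^2 - 3*w/2 - 9/2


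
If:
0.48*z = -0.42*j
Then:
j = -1.14285714285714*z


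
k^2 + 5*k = k*(k + 5)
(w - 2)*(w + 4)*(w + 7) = w^3 + 9*w^2 + 6*w - 56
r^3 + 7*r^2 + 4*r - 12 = (r - 1)*(r + 2)*(r + 6)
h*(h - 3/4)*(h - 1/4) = h^3 - h^2 + 3*h/16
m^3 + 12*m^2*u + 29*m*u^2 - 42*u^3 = (m - u)*(m + 6*u)*(m + 7*u)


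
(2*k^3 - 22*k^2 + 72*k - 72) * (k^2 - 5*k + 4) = 2*k^5 - 32*k^4 + 190*k^3 - 520*k^2 + 648*k - 288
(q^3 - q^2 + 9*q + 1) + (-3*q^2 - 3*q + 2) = q^3 - 4*q^2 + 6*q + 3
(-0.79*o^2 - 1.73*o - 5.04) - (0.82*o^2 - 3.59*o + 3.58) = -1.61*o^2 + 1.86*o - 8.62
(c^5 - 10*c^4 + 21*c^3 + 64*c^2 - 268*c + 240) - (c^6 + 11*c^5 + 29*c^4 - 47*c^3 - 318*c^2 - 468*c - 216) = -c^6 - 10*c^5 - 39*c^4 + 68*c^3 + 382*c^2 + 200*c + 456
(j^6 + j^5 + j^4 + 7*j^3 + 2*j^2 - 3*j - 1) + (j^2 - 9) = j^6 + j^5 + j^4 + 7*j^3 + 3*j^2 - 3*j - 10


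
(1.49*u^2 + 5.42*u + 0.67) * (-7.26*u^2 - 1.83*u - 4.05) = -10.8174*u^4 - 42.0759*u^3 - 20.8173*u^2 - 23.1771*u - 2.7135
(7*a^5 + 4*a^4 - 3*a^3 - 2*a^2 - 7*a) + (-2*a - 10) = 7*a^5 + 4*a^4 - 3*a^3 - 2*a^2 - 9*a - 10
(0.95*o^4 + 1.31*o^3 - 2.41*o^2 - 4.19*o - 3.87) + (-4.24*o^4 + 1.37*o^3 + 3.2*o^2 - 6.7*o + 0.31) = -3.29*o^4 + 2.68*o^3 + 0.79*o^2 - 10.89*o - 3.56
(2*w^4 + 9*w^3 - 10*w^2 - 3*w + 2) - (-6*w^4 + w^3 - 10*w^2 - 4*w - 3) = 8*w^4 + 8*w^3 + w + 5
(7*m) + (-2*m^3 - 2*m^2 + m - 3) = -2*m^3 - 2*m^2 + 8*m - 3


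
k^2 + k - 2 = (k - 1)*(k + 2)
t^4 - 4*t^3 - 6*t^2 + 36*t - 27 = (t - 3)^2*(t - 1)*(t + 3)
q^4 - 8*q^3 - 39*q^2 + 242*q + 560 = (q - 8)*(q - 7)*(q + 2)*(q + 5)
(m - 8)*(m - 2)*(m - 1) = m^3 - 11*m^2 + 26*m - 16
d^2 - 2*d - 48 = (d - 8)*(d + 6)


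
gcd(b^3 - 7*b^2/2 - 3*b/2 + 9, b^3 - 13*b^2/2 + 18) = b^2 - b/2 - 3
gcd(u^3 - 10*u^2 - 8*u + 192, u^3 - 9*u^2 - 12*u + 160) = u^2 - 4*u - 32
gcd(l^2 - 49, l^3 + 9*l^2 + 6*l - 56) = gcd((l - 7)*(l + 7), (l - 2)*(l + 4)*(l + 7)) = l + 7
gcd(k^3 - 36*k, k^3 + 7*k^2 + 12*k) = k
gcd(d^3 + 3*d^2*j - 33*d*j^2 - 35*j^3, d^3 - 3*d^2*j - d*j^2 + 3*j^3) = d + j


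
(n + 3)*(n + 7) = n^2 + 10*n + 21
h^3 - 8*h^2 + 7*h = h*(h - 7)*(h - 1)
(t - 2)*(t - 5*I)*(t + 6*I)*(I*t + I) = I*t^4 - t^3 - I*t^3 + t^2 + 28*I*t^2 + 2*t - 30*I*t - 60*I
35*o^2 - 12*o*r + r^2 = (-7*o + r)*(-5*o + r)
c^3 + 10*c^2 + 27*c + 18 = (c + 1)*(c + 3)*(c + 6)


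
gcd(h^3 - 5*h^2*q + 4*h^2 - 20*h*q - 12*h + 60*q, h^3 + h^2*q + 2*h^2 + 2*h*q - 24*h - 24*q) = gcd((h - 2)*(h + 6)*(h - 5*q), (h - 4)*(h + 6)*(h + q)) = h + 6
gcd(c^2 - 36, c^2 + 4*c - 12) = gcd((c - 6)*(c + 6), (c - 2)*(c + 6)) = c + 6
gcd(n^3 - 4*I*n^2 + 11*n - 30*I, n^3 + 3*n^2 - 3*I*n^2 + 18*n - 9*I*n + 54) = n + 3*I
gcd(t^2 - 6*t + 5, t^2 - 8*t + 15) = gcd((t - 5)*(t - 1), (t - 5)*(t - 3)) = t - 5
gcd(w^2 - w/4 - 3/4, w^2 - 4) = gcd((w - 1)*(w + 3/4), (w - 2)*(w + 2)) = 1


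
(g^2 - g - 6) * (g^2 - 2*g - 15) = g^4 - 3*g^3 - 19*g^2 + 27*g + 90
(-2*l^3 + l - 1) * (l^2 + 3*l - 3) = -2*l^5 - 6*l^4 + 7*l^3 + 2*l^2 - 6*l + 3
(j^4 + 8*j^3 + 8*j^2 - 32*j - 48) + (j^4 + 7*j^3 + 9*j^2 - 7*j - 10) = 2*j^4 + 15*j^3 + 17*j^2 - 39*j - 58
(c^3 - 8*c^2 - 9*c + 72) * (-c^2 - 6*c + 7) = -c^5 + 2*c^4 + 64*c^3 - 74*c^2 - 495*c + 504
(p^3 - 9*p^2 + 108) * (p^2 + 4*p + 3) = p^5 - 5*p^4 - 33*p^3 + 81*p^2 + 432*p + 324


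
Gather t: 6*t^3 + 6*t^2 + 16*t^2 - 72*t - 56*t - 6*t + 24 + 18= 6*t^3 + 22*t^2 - 134*t + 42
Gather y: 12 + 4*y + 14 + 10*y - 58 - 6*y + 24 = 8*y - 8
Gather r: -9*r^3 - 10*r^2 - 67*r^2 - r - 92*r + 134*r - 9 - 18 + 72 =-9*r^3 - 77*r^2 + 41*r + 45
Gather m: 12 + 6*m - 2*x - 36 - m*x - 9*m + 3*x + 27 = m*(-x - 3) + x + 3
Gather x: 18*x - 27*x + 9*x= 0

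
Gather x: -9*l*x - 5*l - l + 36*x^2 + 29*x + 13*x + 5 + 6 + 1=-6*l + 36*x^2 + x*(42 - 9*l) + 12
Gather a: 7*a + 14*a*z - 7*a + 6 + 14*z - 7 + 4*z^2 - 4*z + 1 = 14*a*z + 4*z^2 + 10*z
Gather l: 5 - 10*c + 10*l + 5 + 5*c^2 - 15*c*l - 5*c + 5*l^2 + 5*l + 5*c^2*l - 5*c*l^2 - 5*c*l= 5*c^2 - 15*c + l^2*(5 - 5*c) + l*(5*c^2 - 20*c + 15) + 10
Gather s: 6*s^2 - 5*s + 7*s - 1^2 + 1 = 6*s^2 + 2*s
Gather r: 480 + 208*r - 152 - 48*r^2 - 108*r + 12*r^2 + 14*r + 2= -36*r^2 + 114*r + 330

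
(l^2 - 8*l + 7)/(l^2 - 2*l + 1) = (l - 7)/(l - 1)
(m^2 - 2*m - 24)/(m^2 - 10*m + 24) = (m + 4)/(m - 4)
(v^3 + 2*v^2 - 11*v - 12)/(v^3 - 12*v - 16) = (-v^3 - 2*v^2 + 11*v + 12)/(-v^3 + 12*v + 16)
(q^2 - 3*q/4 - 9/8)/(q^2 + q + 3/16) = 2*(2*q - 3)/(4*q + 1)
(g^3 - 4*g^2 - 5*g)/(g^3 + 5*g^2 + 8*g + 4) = g*(g - 5)/(g^2 + 4*g + 4)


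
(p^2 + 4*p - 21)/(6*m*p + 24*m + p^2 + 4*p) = (p^2 + 4*p - 21)/(6*m*p + 24*m + p^2 + 4*p)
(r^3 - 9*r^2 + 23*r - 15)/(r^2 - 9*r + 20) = (r^2 - 4*r + 3)/(r - 4)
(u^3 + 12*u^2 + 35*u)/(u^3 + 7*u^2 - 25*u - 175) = u/(u - 5)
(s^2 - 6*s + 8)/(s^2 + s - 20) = (s - 2)/(s + 5)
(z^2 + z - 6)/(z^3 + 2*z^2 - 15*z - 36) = (z - 2)/(z^2 - z - 12)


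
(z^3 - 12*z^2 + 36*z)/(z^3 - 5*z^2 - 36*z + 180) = z*(z - 6)/(z^2 + z - 30)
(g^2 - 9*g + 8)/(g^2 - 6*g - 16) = (g - 1)/(g + 2)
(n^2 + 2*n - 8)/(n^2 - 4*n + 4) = (n + 4)/(n - 2)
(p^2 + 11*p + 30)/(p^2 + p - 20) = (p + 6)/(p - 4)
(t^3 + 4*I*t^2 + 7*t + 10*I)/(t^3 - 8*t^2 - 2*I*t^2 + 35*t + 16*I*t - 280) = (t^2 - I*t + 2)/(t^2 - t*(8 + 7*I) + 56*I)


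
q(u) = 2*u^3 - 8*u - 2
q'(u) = 6*u^2 - 8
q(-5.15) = -233.98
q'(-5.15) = 151.14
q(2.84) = 21.09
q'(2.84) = 40.39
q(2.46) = 8.09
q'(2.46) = 28.31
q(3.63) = 64.62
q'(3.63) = 71.06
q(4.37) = 129.95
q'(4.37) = 106.58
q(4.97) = 203.77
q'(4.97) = 140.21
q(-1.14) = 4.16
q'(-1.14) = -0.20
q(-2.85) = -25.50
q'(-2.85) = 40.74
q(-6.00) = -386.00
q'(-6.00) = 208.00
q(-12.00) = -3362.00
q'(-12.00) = 856.00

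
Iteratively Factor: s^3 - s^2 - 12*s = (s - 4)*(s^2 + 3*s) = s*(s - 4)*(s + 3)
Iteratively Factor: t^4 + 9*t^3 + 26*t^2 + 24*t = (t + 4)*(t^3 + 5*t^2 + 6*t) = (t + 3)*(t + 4)*(t^2 + 2*t) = (t + 2)*(t + 3)*(t + 4)*(t)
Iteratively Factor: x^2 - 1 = (x + 1)*(x - 1)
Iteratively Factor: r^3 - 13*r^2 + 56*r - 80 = (r - 5)*(r^2 - 8*r + 16) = (r - 5)*(r - 4)*(r - 4)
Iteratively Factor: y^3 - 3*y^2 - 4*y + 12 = (y - 2)*(y^2 - y - 6) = (y - 3)*(y - 2)*(y + 2)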